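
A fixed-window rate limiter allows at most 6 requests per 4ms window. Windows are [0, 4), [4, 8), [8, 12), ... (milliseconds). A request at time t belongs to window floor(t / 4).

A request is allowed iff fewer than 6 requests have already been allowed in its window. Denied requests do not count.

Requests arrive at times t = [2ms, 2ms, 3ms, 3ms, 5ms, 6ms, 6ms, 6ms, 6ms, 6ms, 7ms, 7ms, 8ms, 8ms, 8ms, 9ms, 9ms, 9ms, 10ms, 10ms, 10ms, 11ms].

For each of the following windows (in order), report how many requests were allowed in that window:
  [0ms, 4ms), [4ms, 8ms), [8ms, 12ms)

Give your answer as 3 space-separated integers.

Processing requests:
  req#1 t=2ms (window 0): ALLOW
  req#2 t=2ms (window 0): ALLOW
  req#3 t=3ms (window 0): ALLOW
  req#4 t=3ms (window 0): ALLOW
  req#5 t=5ms (window 1): ALLOW
  req#6 t=6ms (window 1): ALLOW
  req#7 t=6ms (window 1): ALLOW
  req#8 t=6ms (window 1): ALLOW
  req#9 t=6ms (window 1): ALLOW
  req#10 t=6ms (window 1): ALLOW
  req#11 t=7ms (window 1): DENY
  req#12 t=7ms (window 1): DENY
  req#13 t=8ms (window 2): ALLOW
  req#14 t=8ms (window 2): ALLOW
  req#15 t=8ms (window 2): ALLOW
  req#16 t=9ms (window 2): ALLOW
  req#17 t=9ms (window 2): ALLOW
  req#18 t=9ms (window 2): ALLOW
  req#19 t=10ms (window 2): DENY
  req#20 t=10ms (window 2): DENY
  req#21 t=10ms (window 2): DENY
  req#22 t=11ms (window 2): DENY

Allowed counts by window: 4 6 6

Answer: 4 6 6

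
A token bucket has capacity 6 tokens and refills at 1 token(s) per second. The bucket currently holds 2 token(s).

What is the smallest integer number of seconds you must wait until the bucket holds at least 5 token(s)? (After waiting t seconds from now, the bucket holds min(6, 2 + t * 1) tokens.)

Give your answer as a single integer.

Answer: 3

Derivation:
Need 2 + t * 1 >= 5, so t >= 3/1.
Smallest integer t = ceil(3/1) = 3.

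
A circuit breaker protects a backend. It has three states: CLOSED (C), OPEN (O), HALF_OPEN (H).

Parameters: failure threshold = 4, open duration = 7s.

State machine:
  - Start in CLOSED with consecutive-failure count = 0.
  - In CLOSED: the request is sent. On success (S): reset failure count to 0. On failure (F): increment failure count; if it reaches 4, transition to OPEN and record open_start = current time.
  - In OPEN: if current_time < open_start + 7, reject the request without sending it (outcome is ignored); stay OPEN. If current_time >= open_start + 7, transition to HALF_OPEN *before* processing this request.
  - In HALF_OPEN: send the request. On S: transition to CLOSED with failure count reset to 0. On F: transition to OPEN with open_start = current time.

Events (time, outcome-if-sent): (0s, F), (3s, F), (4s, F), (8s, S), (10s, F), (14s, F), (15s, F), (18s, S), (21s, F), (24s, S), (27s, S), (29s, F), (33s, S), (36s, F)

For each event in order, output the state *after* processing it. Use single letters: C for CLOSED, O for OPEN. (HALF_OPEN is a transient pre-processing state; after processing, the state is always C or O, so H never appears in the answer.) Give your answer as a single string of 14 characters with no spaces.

State after each event:
  event#1 t=0s outcome=F: state=CLOSED
  event#2 t=3s outcome=F: state=CLOSED
  event#3 t=4s outcome=F: state=CLOSED
  event#4 t=8s outcome=S: state=CLOSED
  event#5 t=10s outcome=F: state=CLOSED
  event#6 t=14s outcome=F: state=CLOSED
  event#7 t=15s outcome=F: state=CLOSED
  event#8 t=18s outcome=S: state=CLOSED
  event#9 t=21s outcome=F: state=CLOSED
  event#10 t=24s outcome=S: state=CLOSED
  event#11 t=27s outcome=S: state=CLOSED
  event#12 t=29s outcome=F: state=CLOSED
  event#13 t=33s outcome=S: state=CLOSED
  event#14 t=36s outcome=F: state=CLOSED

Answer: CCCCCCCCCCCCCC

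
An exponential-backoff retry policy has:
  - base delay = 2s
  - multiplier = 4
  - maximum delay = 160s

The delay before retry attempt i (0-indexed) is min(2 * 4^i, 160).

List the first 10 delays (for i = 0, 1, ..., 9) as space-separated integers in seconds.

Computing each delay:
  i=0: min(2*4^0, 160) = 2
  i=1: min(2*4^1, 160) = 8
  i=2: min(2*4^2, 160) = 32
  i=3: min(2*4^3, 160) = 128
  i=4: min(2*4^4, 160) = 160
  i=5: min(2*4^5, 160) = 160
  i=6: min(2*4^6, 160) = 160
  i=7: min(2*4^7, 160) = 160
  i=8: min(2*4^8, 160) = 160
  i=9: min(2*4^9, 160) = 160

Answer: 2 8 32 128 160 160 160 160 160 160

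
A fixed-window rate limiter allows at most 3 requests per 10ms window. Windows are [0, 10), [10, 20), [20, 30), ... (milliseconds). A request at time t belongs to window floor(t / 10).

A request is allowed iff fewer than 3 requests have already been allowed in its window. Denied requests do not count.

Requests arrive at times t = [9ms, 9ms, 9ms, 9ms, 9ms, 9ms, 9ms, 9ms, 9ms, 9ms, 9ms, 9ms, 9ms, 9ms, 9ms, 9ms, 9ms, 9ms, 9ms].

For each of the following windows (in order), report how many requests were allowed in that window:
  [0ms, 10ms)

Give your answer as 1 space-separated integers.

Processing requests:
  req#1 t=9ms (window 0): ALLOW
  req#2 t=9ms (window 0): ALLOW
  req#3 t=9ms (window 0): ALLOW
  req#4 t=9ms (window 0): DENY
  req#5 t=9ms (window 0): DENY
  req#6 t=9ms (window 0): DENY
  req#7 t=9ms (window 0): DENY
  req#8 t=9ms (window 0): DENY
  req#9 t=9ms (window 0): DENY
  req#10 t=9ms (window 0): DENY
  req#11 t=9ms (window 0): DENY
  req#12 t=9ms (window 0): DENY
  req#13 t=9ms (window 0): DENY
  req#14 t=9ms (window 0): DENY
  req#15 t=9ms (window 0): DENY
  req#16 t=9ms (window 0): DENY
  req#17 t=9ms (window 0): DENY
  req#18 t=9ms (window 0): DENY
  req#19 t=9ms (window 0): DENY

Allowed counts by window: 3

Answer: 3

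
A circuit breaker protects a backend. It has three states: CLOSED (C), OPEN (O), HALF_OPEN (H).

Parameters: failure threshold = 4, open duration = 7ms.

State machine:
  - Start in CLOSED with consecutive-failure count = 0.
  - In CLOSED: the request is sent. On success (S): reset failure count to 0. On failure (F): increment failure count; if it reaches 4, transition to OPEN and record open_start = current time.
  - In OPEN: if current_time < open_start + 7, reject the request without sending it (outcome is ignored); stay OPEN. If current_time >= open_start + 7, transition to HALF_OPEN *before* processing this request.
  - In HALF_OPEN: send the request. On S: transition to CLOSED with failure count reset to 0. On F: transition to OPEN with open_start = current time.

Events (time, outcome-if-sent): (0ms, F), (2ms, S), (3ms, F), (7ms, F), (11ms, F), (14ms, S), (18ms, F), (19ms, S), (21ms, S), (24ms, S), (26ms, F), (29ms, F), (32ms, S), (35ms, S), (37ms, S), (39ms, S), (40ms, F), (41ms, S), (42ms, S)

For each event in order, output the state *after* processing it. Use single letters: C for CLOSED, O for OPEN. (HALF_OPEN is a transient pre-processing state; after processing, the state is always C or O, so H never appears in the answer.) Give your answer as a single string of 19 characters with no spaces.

Answer: CCCCCCCCCCCCCCCCCCC

Derivation:
State after each event:
  event#1 t=0ms outcome=F: state=CLOSED
  event#2 t=2ms outcome=S: state=CLOSED
  event#3 t=3ms outcome=F: state=CLOSED
  event#4 t=7ms outcome=F: state=CLOSED
  event#5 t=11ms outcome=F: state=CLOSED
  event#6 t=14ms outcome=S: state=CLOSED
  event#7 t=18ms outcome=F: state=CLOSED
  event#8 t=19ms outcome=S: state=CLOSED
  event#9 t=21ms outcome=S: state=CLOSED
  event#10 t=24ms outcome=S: state=CLOSED
  event#11 t=26ms outcome=F: state=CLOSED
  event#12 t=29ms outcome=F: state=CLOSED
  event#13 t=32ms outcome=S: state=CLOSED
  event#14 t=35ms outcome=S: state=CLOSED
  event#15 t=37ms outcome=S: state=CLOSED
  event#16 t=39ms outcome=S: state=CLOSED
  event#17 t=40ms outcome=F: state=CLOSED
  event#18 t=41ms outcome=S: state=CLOSED
  event#19 t=42ms outcome=S: state=CLOSED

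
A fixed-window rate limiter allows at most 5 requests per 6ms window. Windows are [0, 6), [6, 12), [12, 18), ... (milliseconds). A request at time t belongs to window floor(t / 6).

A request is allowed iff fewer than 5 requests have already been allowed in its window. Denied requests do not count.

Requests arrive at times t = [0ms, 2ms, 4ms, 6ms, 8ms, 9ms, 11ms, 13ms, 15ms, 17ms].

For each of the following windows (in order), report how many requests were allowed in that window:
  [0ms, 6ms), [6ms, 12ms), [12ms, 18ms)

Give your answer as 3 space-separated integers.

Answer: 3 4 3

Derivation:
Processing requests:
  req#1 t=0ms (window 0): ALLOW
  req#2 t=2ms (window 0): ALLOW
  req#3 t=4ms (window 0): ALLOW
  req#4 t=6ms (window 1): ALLOW
  req#5 t=8ms (window 1): ALLOW
  req#6 t=9ms (window 1): ALLOW
  req#7 t=11ms (window 1): ALLOW
  req#8 t=13ms (window 2): ALLOW
  req#9 t=15ms (window 2): ALLOW
  req#10 t=17ms (window 2): ALLOW

Allowed counts by window: 3 4 3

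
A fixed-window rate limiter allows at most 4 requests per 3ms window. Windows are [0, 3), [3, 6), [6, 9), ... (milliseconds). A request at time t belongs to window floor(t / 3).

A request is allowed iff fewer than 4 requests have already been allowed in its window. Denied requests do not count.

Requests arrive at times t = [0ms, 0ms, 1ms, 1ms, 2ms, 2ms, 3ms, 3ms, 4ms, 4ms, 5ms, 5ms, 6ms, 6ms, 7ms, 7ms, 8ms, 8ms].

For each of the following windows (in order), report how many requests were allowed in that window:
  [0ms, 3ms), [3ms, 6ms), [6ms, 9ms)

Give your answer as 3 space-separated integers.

Answer: 4 4 4

Derivation:
Processing requests:
  req#1 t=0ms (window 0): ALLOW
  req#2 t=0ms (window 0): ALLOW
  req#3 t=1ms (window 0): ALLOW
  req#4 t=1ms (window 0): ALLOW
  req#5 t=2ms (window 0): DENY
  req#6 t=2ms (window 0): DENY
  req#7 t=3ms (window 1): ALLOW
  req#8 t=3ms (window 1): ALLOW
  req#9 t=4ms (window 1): ALLOW
  req#10 t=4ms (window 1): ALLOW
  req#11 t=5ms (window 1): DENY
  req#12 t=5ms (window 1): DENY
  req#13 t=6ms (window 2): ALLOW
  req#14 t=6ms (window 2): ALLOW
  req#15 t=7ms (window 2): ALLOW
  req#16 t=7ms (window 2): ALLOW
  req#17 t=8ms (window 2): DENY
  req#18 t=8ms (window 2): DENY

Allowed counts by window: 4 4 4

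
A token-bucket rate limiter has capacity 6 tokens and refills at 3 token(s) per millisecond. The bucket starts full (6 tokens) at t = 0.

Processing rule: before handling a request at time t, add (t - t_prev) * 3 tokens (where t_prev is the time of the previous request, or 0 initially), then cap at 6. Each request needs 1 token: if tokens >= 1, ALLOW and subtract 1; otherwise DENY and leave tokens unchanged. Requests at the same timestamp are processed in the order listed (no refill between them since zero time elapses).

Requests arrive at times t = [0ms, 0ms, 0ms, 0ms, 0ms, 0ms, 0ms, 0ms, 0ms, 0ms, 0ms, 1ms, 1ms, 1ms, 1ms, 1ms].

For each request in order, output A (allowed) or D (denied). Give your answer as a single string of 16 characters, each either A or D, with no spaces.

Simulating step by step:
  req#1 t=0ms: ALLOW
  req#2 t=0ms: ALLOW
  req#3 t=0ms: ALLOW
  req#4 t=0ms: ALLOW
  req#5 t=0ms: ALLOW
  req#6 t=0ms: ALLOW
  req#7 t=0ms: DENY
  req#8 t=0ms: DENY
  req#9 t=0ms: DENY
  req#10 t=0ms: DENY
  req#11 t=0ms: DENY
  req#12 t=1ms: ALLOW
  req#13 t=1ms: ALLOW
  req#14 t=1ms: ALLOW
  req#15 t=1ms: DENY
  req#16 t=1ms: DENY

Answer: AAAAAADDDDDAAADD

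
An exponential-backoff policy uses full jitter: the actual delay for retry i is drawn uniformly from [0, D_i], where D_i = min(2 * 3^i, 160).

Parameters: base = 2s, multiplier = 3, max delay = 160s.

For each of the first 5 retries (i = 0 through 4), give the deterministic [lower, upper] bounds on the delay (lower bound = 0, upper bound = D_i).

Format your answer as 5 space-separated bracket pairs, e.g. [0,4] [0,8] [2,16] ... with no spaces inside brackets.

Computing bounds per retry:
  i=0: D_i=min(2*3^0,160)=2, bounds=[0,2]
  i=1: D_i=min(2*3^1,160)=6, bounds=[0,6]
  i=2: D_i=min(2*3^2,160)=18, bounds=[0,18]
  i=3: D_i=min(2*3^3,160)=54, bounds=[0,54]
  i=4: D_i=min(2*3^4,160)=160, bounds=[0,160]

Answer: [0,2] [0,6] [0,18] [0,54] [0,160]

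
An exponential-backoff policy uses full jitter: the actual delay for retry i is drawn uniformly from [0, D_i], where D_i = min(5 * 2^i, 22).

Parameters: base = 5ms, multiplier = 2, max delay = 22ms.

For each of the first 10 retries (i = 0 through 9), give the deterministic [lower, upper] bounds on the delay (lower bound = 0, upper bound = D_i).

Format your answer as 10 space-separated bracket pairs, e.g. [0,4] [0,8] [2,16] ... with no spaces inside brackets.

Computing bounds per retry:
  i=0: D_i=min(5*2^0,22)=5, bounds=[0,5]
  i=1: D_i=min(5*2^1,22)=10, bounds=[0,10]
  i=2: D_i=min(5*2^2,22)=20, bounds=[0,20]
  i=3: D_i=min(5*2^3,22)=22, bounds=[0,22]
  i=4: D_i=min(5*2^4,22)=22, bounds=[0,22]
  i=5: D_i=min(5*2^5,22)=22, bounds=[0,22]
  i=6: D_i=min(5*2^6,22)=22, bounds=[0,22]
  i=7: D_i=min(5*2^7,22)=22, bounds=[0,22]
  i=8: D_i=min(5*2^8,22)=22, bounds=[0,22]
  i=9: D_i=min(5*2^9,22)=22, bounds=[0,22]

Answer: [0,5] [0,10] [0,20] [0,22] [0,22] [0,22] [0,22] [0,22] [0,22] [0,22]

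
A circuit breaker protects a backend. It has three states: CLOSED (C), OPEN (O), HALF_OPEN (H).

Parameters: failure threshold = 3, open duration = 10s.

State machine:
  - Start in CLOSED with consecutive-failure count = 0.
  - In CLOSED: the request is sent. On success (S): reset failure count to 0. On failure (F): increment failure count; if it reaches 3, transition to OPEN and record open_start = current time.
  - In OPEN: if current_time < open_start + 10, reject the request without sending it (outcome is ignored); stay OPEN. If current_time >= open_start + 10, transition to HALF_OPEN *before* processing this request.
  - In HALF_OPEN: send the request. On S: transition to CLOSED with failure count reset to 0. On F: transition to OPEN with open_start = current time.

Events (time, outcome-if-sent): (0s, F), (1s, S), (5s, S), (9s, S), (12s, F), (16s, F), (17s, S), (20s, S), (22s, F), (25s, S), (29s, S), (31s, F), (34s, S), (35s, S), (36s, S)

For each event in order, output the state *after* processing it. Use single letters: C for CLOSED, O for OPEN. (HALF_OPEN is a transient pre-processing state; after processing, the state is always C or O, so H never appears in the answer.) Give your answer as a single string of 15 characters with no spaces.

Answer: CCCCCCCCCCCCCCC

Derivation:
State after each event:
  event#1 t=0s outcome=F: state=CLOSED
  event#2 t=1s outcome=S: state=CLOSED
  event#3 t=5s outcome=S: state=CLOSED
  event#4 t=9s outcome=S: state=CLOSED
  event#5 t=12s outcome=F: state=CLOSED
  event#6 t=16s outcome=F: state=CLOSED
  event#7 t=17s outcome=S: state=CLOSED
  event#8 t=20s outcome=S: state=CLOSED
  event#9 t=22s outcome=F: state=CLOSED
  event#10 t=25s outcome=S: state=CLOSED
  event#11 t=29s outcome=S: state=CLOSED
  event#12 t=31s outcome=F: state=CLOSED
  event#13 t=34s outcome=S: state=CLOSED
  event#14 t=35s outcome=S: state=CLOSED
  event#15 t=36s outcome=S: state=CLOSED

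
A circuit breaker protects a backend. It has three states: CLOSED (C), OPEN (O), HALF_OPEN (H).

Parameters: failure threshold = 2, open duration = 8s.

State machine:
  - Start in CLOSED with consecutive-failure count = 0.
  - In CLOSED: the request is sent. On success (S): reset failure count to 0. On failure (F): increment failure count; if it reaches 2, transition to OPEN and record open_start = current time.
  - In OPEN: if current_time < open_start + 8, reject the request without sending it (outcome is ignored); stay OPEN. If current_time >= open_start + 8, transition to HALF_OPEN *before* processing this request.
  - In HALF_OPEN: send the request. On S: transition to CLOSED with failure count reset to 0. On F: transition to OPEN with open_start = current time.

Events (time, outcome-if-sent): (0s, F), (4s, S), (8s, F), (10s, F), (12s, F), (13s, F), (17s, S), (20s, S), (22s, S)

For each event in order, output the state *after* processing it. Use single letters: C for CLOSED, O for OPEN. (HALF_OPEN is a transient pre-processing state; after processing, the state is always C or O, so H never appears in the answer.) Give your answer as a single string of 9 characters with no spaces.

State after each event:
  event#1 t=0s outcome=F: state=CLOSED
  event#2 t=4s outcome=S: state=CLOSED
  event#3 t=8s outcome=F: state=CLOSED
  event#4 t=10s outcome=F: state=OPEN
  event#5 t=12s outcome=F: state=OPEN
  event#6 t=13s outcome=F: state=OPEN
  event#7 t=17s outcome=S: state=OPEN
  event#8 t=20s outcome=S: state=CLOSED
  event#9 t=22s outcome=S: state=CLOSED

Answer: CCCOOOOCC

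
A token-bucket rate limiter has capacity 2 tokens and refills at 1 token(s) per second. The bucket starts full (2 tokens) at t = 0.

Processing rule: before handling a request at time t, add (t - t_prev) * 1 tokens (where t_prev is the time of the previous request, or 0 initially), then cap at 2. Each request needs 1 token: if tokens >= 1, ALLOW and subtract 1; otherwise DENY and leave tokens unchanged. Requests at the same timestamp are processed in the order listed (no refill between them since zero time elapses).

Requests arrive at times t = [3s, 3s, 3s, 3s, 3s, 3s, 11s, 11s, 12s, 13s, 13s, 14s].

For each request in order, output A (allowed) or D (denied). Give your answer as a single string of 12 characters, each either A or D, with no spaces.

Answer: AADDDDAAAADA

Derivation:
Simulating step by step:
  req#1 t=3s: ALLOW
  req#2 t=3s: ALLOW
  req#3 t=3s: DENY
  req#4 t=3s: DENY
  req#5 t=3s: DENY
  req#6 t=3s: DENY
  req#7 t=11s: ALLOW
  req#8 t=11s: ALLOW
  req#9 t=12s: ALLOW
  req#10 t=13s: ALLOW
  req#11 t=13s: DENY
  req#12 t=14s: ALLOW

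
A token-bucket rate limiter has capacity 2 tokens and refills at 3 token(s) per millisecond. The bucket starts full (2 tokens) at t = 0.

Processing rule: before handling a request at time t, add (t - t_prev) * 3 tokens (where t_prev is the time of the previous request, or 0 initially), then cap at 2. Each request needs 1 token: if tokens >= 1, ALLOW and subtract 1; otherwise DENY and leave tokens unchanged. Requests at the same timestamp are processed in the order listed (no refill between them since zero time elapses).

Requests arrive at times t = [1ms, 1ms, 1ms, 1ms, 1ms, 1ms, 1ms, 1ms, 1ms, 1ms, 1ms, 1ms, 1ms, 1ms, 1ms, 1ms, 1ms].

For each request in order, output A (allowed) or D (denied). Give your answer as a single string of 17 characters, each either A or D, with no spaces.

Answer: AADDDDDDDDDDDDDDD

Derivation:
Simulating step by step:
  req#1 t=1ms: ALLOW
  req#2 t=1ms: ALLOW
  req#3 t=1ms: DENY
  req#4 t=1ms: DENY
  req#5 t=1ms: DENY
  req#6 t=1ms: DENY
  req#7 t=1ms: DENY
  req#8 t=1ms: DENY
  req#9 t=1ms: DENY
  req#10 t=1ms: DENY
  req#11 t=1ms: DENY
  req#12 t=1ms: DENY
  req#13 t=1ms: DENY
  req#14 t=1ms: DENY
  req#15 t=1ms: DENY
  req#16 t=1ms: DENY
  req#17 t=1ms: DENY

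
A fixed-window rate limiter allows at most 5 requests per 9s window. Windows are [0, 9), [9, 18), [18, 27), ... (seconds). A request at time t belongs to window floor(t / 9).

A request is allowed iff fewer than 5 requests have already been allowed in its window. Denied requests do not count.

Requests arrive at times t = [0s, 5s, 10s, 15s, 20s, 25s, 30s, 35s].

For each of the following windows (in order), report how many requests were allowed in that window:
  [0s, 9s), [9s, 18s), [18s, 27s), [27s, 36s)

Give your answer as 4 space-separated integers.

Processing requests:
  req#1 t=0s (window 0): ALLOW
  req#2 t=5s (window 0): ALLOW
  req#3 t=10s (window 1): ALLOW
  req#4 t=15s (window 1): ALLOW
  req#5 t=20s (window 2): ALLOW
  req#6 t=25s (window 2): ALLOW
  req#7 t=30s (window 3): ALLOW
  req#8 t=35s (window 3): ALLOW

Allowed counts by window: 2 2 2 2

Answer: 2 2 2 2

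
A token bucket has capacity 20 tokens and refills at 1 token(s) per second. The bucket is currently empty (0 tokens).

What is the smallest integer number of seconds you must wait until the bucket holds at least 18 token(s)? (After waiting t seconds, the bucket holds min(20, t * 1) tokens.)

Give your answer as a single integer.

Need t * 1 >= 18, so t >= 18/1.
Smallest integer t = ceil(18/1) = 18.

Answer: 18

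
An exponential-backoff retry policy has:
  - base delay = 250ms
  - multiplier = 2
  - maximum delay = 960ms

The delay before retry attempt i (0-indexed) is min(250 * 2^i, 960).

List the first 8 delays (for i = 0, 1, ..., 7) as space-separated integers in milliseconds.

Answer: 250 500 960 960 960 960 960 960

Derivation:
Computing each delay:
  i=0: min(250*2^0, 960) = 250
  i=1: min(250*2^1, 960) = 500
  i=2: min(250*2^2, 960) = 960
  i=3: min(250*2^3, 960) = 960
  i=4: min(250*2^4, 960) = 960
  i=5: min(250*2^5, 960) = 960
  i=6: min(250*2^6, 960) = 960
  i=7: min(250*2^7, 960) = 960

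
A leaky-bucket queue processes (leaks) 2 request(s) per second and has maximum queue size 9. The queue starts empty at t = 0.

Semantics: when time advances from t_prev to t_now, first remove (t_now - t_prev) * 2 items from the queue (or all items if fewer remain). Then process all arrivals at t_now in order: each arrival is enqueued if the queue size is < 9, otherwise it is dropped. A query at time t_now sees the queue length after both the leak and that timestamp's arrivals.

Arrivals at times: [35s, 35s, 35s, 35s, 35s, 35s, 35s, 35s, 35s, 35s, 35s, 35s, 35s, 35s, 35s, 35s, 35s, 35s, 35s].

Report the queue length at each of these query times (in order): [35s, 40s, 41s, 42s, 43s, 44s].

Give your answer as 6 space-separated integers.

Queue lengths at query times:
  query t=35s: backlog = 9
  query t=40s: backlog = 0
  query t=41s: backlog = 0
  query t=42s: backlog = 0
  query t=43s: backlog = 0
  query t=44s: backlog = 0

Answer: 9 0 0 0 0 0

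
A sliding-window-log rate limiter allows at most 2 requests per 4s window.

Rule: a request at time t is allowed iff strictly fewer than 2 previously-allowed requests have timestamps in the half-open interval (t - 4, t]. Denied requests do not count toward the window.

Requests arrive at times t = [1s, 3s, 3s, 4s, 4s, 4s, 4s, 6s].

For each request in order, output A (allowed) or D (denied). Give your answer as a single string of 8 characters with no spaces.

Answer: AADDDDDA

Derivation:
Tracking allowed requests in the window:
  req#1 t=1s: ALLOW
  req#2 t=3s: ALLOW
  req#3 t=3s: DENY
  req#4 t=4s: DENY
  req#5 t=4s: DENY
  req#6 t=4s: DENY
  req#7 t=4s: DENY
  req#8 t=6s: ALLOW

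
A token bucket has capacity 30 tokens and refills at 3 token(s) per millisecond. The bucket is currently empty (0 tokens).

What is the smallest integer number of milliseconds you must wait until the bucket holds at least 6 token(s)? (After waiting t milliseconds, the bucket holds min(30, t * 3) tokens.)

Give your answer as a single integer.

Answer: 2

Derivation:
Need t * 3 >= 6, so t >= 6/3.
Smallest integer t = ceil(6/3) = 2.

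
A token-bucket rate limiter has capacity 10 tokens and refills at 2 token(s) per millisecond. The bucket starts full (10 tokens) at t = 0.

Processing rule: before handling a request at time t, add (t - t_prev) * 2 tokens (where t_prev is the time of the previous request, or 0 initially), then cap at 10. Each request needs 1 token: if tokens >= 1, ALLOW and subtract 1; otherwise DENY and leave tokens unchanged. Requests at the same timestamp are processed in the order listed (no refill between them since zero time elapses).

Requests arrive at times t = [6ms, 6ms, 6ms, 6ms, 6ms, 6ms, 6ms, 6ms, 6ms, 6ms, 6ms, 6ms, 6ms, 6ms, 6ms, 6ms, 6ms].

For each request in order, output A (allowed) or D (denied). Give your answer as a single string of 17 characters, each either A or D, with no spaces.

Answer: AAAAAAAAAADDDDDDD

Derivation:
Simulating step by step:
  req#1 t=6ms: ALLOW
  req#2 t=6ms: ALLOW
  req#3 t=6ms: ALLOW
  req#4 t=6ms: ALLOW
  req#5 t=6ms: ALLOW
  req#6 t=6ms: ALLOW
  req#7 t=6ms: ALLOW
  req#8 t=6ms: ALLOW
  req#9 t=6ms: ALLOW
  req#10 t=6ms: ALLOW
  req#11 t=6ms: DENY
  req#12 t=6ms: DENY
  req#13 t=6ms: DENY
  req#14 t=6ms: DENY
  req#15 t=6ms: DENY
  req#16 t=6ms: DENY
  req#17 t=6ms: DENY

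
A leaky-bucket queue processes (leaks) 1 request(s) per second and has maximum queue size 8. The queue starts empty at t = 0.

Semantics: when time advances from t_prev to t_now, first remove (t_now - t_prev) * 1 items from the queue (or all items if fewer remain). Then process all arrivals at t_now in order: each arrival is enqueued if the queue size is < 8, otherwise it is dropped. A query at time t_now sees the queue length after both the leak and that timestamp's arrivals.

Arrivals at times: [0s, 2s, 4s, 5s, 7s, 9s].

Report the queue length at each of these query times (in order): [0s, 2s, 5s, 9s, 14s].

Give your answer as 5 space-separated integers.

Queue lengths at query times:
  query t=0s: backlog = 1
  query t=2s: backlog = 1
  query t=5s: backlog = 1
  query t=9s: backlog = 1
  query t=14s: backlog = 0

Answer: 1 1 1 1 0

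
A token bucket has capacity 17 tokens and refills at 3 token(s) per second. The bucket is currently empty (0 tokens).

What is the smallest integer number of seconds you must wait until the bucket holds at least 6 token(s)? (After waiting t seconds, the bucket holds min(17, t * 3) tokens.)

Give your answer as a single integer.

Answer: 2

Derivation:
Need t * 3 >= 6, so t >= 6/3.
Smallest integer t = ceil(6/3) = 2.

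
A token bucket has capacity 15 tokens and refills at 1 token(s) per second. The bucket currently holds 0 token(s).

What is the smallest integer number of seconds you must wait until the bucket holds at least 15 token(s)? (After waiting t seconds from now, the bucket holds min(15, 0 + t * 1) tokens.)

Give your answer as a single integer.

Answer: 15

Derivation:
Need 0 + t * 1 >= 15, so t >= 15/1.
Smallest integer t = ceil(15/1) = 15.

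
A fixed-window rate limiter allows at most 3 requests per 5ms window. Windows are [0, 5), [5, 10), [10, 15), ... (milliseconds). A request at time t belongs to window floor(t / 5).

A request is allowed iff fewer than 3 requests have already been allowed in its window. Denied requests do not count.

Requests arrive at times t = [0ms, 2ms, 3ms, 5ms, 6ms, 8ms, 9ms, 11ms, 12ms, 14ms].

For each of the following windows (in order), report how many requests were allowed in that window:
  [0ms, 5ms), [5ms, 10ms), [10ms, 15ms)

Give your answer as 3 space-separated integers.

Answer: 3 3 3

Derivation:
Processing requests:
  req#1 t=0ms (window 0): ALLOW
  req#2 t=2ms (window 0): ALLOW
  req#3 t=3ms (window 0): ALLOW
  req#4 t=5ms (window 1): ALLOW
  req#5 t=6ms (window 1): ALLOW
  req#6 t=8ms (window 1): ALLOW
  req#7 t=9ms (window 1): DENY
  req#8 t=11ms (window 2): ALLOW
  req#9 t=12ms (window 2): ALLOW
  req#10 t=14ms (window 2): ALLOW

Allowed counts by window: 3 3 3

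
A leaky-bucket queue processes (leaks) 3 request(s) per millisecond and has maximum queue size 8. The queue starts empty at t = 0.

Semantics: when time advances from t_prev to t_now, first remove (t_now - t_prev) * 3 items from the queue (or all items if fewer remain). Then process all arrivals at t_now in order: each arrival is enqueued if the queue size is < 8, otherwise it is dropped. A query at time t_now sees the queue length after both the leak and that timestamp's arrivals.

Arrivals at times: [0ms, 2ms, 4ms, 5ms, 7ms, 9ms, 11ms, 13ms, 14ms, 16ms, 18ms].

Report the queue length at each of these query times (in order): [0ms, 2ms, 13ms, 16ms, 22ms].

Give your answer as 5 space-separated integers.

Answer: 1 1 1 1 0

Derivation:
Queue lengths at query times:
  query t=0ms: backlog = 1
  query t=2ms: backlog = 1
  query t=13ms: backlog = 1
  query t=16ms: backlog = 1
  query t=22ms: backlog = 0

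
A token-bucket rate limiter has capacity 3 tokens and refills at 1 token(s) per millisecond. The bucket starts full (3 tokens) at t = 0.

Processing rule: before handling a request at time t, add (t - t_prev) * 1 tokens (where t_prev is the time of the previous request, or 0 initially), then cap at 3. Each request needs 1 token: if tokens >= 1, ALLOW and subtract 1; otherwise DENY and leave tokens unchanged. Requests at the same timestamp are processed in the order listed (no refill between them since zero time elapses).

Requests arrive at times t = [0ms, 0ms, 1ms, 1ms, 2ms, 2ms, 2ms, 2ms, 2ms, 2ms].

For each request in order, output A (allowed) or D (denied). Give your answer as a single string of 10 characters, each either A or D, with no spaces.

Simulating step by step:
  req#1 t=0ms: ALLOW
  req#2 t=0ms: ALLOW
  req#3 t=1ms: ALLOW
  req#4 t=1ms: ALLOW
  req#5 t=2ms: ALLOW
  req#6 t=2ms: DENY
  req#7 t=2ms: DENY
  req#8 t=2ms: DENY
  req#9 t=2ms: DENY
  req#10 t=2ms: DENY

Answer: AAAAADDDDD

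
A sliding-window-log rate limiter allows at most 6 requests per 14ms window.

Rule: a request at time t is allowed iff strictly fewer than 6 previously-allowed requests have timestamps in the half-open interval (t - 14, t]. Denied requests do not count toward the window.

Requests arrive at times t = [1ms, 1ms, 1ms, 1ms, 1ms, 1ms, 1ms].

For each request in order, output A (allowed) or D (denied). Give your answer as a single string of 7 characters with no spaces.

Tracking allowed requests in the window:
  req#1 t=1ms: ALLOW
  req#2 t=1ms: ALLOW
  req#3 t=1ms: ALLOW
  req#4 t=1ms: ALLOW
  req#5 t=1ms: ALLOW
  req#6 t=1ms: ALLOW
  req#7 t=1ms: DENY

Answer: AAAAAAD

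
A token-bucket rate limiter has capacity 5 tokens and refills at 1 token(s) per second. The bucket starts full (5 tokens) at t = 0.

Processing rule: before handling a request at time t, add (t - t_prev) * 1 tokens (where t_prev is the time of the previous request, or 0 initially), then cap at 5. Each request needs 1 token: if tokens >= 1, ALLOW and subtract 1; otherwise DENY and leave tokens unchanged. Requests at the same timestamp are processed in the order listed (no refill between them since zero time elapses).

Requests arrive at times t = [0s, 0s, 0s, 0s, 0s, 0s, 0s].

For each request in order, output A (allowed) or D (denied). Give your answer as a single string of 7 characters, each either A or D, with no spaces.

Simulating step by step:
  req#1 t=0s: ALLOW
  req#2 t=0s: ALLOW
  req#3 t=0s: ALLOW
  req#4 t=0s: ALLOW
  req#5 t=0s: ALLOW
  req#6 t=0s: DENY
  req#7 t=0s: DENY

Answer: AAAAADD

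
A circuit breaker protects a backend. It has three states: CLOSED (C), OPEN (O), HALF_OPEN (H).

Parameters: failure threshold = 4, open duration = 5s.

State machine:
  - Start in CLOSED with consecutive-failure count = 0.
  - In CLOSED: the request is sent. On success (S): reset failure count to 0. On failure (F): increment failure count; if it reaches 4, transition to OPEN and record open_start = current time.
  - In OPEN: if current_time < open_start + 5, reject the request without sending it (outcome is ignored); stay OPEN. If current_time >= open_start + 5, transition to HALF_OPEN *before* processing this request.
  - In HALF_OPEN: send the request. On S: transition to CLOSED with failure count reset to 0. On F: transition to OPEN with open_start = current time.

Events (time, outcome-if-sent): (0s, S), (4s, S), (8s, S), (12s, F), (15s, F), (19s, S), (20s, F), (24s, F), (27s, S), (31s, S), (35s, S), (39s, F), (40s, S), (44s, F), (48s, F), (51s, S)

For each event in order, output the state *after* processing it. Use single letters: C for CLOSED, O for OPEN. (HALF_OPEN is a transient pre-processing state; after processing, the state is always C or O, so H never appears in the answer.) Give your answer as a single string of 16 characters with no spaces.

State after each event:
  event#1 t=0s outcome=S: state=CLOSED
  event#2 t=4s outcome=S: state=CLOSED
  event#3 t=8s outcome=S: state=CLOSED
  event#4 t=12s outcome=F: state=CLOSED
  event#5 t=15s outcome=F: state=CLOSED
  event#6 t=19s outcome=S: state=CLOSED
  event#7 t=20s outcome=F: state=CLOSED
  event#8 t=24s outcome=F: state=CLOSED
  event#9 t=27s outcome=S: state=CLOSED
  event#10 t=31s outcome=S: state=CLOSED
  event#11 t=35s outcome=S: state=CLOSED
  event#12 t=39s outcome=F: state=CLOSED
  event#13 t=40s outcome=S: state=CLOSED
  event#14 t=44s outcome=F: state=CLOSED
  event#15 t=48s outcome=F: state=CLOSED
  event#16 t=51s outcome=S: state=CLOSED

Answer: CCCCCCCCCCCCCCCC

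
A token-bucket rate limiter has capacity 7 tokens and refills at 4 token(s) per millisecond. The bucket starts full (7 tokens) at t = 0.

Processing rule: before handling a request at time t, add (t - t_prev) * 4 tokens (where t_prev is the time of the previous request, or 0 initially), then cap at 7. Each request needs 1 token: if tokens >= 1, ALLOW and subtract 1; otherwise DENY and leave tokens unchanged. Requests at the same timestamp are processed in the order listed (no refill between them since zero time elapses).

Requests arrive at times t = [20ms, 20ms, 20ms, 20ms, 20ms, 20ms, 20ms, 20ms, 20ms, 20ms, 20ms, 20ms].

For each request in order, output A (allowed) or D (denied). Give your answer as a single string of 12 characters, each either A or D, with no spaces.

Simulating step by step:
  req#1 t=20ms: ALLOW
  req#2 t=20ms: ALLOW
  req#3 t=20ms: ALLOW
  req#4 t=20ms: ALLOW
  req#5 t=20ms: ALLOW
  req#6 t=20ms: ALLOW
  req#7 t=20ms: ALLOW
  req#8 t=20ms: DENY
  req#9 t=20ms: DENY
  req#10 t=20ms: DENY
  req#11 t=20ms: DENY
  req#12 t=20ms: DENY

Answer: AAAAAAADDDDD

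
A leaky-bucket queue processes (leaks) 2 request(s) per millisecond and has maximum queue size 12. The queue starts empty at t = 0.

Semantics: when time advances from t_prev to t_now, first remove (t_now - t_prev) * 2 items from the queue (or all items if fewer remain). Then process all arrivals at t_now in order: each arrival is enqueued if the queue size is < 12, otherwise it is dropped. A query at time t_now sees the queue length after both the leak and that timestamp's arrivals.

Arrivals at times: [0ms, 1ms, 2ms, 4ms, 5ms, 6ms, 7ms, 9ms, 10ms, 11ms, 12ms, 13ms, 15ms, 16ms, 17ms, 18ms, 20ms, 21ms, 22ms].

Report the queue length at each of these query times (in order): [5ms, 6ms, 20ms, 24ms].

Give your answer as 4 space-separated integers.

Answer: 1 1 1 0

Derivation:
Queue lengths at query times:
  query t=5ms: backlog = 1
  query t=6ms: backlog = 1
  query t=20ms: backlog = 1
  query t=24ms: backlog = 0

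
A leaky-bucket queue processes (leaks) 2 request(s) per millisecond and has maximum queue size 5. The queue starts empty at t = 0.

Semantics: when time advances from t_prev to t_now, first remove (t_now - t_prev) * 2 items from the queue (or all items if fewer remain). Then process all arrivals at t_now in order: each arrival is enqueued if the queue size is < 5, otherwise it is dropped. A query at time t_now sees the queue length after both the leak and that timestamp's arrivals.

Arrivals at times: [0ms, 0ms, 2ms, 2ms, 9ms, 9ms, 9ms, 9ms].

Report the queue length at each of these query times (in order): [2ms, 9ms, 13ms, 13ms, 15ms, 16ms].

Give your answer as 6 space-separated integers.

Queue lengths at query times:
  query t=2ms: backlog = 2
  query t=9ms: backlog = 4
  query t=13ms: backlog = 0
  query t=13ms: backlog = 0
  query t=15ms: backlog = 0
  query t=16ms: backlog = 0

Answer: 2 4 0 0 0 0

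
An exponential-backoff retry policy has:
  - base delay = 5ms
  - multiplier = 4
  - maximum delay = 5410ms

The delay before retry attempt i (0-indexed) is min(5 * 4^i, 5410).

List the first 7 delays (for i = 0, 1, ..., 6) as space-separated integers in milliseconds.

Computing each delay:
  i=0: min(5*4^0, 5410) = 5
  i=1: min(5*4^1, 5410) = 20
  i=2: min(5*4^2, 5410) = 80
  i=3: min(5*4^3, 5410) = 320
  i=4: min(5*4^4, 5410) = 1280
  i=5: min(5*4^5, 5410) = 5120
  i=6: min(5*4^6, 5410) = 5410

Answer: 5 20 80 320 1280 5120 5410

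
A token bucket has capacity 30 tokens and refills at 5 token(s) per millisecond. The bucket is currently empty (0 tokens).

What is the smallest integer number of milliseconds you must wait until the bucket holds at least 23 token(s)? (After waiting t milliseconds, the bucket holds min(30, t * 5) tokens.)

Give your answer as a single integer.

Need t * 5 >= 23, so t >= 23/5.
Smallest integer t = ceil(23/5) = 5.

Answer: 5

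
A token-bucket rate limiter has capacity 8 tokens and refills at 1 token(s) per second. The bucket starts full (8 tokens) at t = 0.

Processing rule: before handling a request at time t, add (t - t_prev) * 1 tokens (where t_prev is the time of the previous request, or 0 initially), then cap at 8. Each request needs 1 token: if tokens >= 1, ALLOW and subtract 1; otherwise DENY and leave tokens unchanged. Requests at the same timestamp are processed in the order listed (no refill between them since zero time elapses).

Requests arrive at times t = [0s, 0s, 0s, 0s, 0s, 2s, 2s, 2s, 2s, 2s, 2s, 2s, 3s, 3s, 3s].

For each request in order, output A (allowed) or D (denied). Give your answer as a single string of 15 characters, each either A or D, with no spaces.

Answer: AAAAAAAAAADDADD

Derivation:
Simulating step by step:
  req#1 t=0s: ALLOW
  req#2 t=0s: ALLOW
  req#3 t=0s: ALLOW
  req#4 t=0s: ALLOW
  req#5 t=0s: ALLOW
  req#6 t=2s: ALLOW
  req#7 t=2s: ALLOW
  req#8 t=2s: ALLOW
  req#9 t=2s: ALLOW
  req#10 t=2s: ALLOW
  req#11 t=2s: DENY
  req#12 t=2s: DENY
  req#13 t=3s: ALLOW
  req#14 t=3s: DENY
  req#15 t=3s: DENY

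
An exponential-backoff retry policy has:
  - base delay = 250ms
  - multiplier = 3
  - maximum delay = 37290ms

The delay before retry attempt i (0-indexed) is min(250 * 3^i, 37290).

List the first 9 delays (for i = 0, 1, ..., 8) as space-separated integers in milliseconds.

Answer: 250 750 2250 6750 20250 37290 37290 37290 37290

Derivation:
Computing each delay:
  i=0: min(250*3^0, 37290) = 250
  i=1: min(250*3^1, 37290) = 750
  i=2: min(250*3^2, 37290) = 2250
  i=3: min(250*3^3, 37290) = 6750
  i=4: min(250*3^4, 37290) = 20250
  i=5: min(250*3^5, 37290) = 37290
  i=6: min(250*3^6, 37290) = 37290
  i=7: min(250*3^7, 37290) = 37290
  i=8: min(250*3^8, 37290) = 37290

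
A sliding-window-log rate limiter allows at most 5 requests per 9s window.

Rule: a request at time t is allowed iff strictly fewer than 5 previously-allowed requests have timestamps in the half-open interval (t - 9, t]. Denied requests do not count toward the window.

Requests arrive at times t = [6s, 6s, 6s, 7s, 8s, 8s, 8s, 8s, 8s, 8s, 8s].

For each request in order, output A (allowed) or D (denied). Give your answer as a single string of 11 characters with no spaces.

Tracking allowed requests in the window:
  req#1 t=6s: ALLOW
  req#2 t=6s: ALLOW
  req#3 t=6s: ALLOW
  req#4 t=7s: ALLOW
  req#5 t=8s: ALLOW
  req#6 t=8s: DENY
  req#7 t=8s: DENY
  req#8 t=8s: DENY
  req#9 t=8s: DENY
  req#10 t=8s: DENY
  req#11 t=8s: DENY

Answer: AAAAADDDDDD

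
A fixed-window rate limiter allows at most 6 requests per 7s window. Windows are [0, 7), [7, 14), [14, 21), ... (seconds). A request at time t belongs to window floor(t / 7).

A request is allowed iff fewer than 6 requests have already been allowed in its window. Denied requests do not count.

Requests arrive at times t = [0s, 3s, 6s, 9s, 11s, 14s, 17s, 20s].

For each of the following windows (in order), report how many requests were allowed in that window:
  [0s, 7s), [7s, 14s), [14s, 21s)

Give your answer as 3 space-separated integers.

Answer: 3 2 3

Derivation:
Processing requests:
  req#1 t=0s (window 0): ALLOW
  req#2 t=3s (window 0): ALLOW
  req#3 t=6s (window 0): ALLOW
  req#4 t=9s (window 1): ALLOW
  req#5 t=11s (window 1): ALLOW
  req#6 t=14s (window 2): ALLOW
  req#7 t=17s (window 2): ALLOW
  req#8 t=20s (window 2): ALLOW

Allowed counts by window: 3 2 3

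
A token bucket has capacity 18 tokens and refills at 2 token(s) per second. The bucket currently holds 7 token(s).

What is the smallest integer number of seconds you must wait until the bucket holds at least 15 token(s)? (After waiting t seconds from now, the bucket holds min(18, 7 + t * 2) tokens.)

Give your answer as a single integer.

Answer: 4

Derivation:
Need 7 + t * 2 >= 15, so t >= 8/2.
Smallest integer t = ceil(8/2) = 4.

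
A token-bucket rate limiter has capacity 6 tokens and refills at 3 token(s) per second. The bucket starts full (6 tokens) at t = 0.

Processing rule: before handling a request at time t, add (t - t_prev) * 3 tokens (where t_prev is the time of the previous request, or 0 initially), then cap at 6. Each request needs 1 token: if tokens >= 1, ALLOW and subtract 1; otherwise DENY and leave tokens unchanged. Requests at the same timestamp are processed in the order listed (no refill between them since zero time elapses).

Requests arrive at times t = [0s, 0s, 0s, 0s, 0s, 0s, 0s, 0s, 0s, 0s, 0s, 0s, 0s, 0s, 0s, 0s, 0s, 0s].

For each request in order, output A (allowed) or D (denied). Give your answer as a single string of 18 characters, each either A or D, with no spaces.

Simulating step by step:
  req#1 t=0s: ALLOW
  req#2 t=0s: ALLOW
  req#3 t=0s: ALLOW
  req#4 t=0s: ALLOW
  req#5 t=0s: ALLOW
  req#6 t=0s: ALLOW
  req#7 t=0s: DENY
  req#8 t=0s: DENY
  req#9 t=0s: DENY
  req#10 t=0s: DENY
  req#11 t=0s: DENY
  req#12 t=0s: DENY
  req#13 t=0s: DENY
  req#14 t=0s: DENY
  req#15 t=0s: DENY
  req#16 t=0s: DENY
  req#17 t=0s: DENY
  req#18 t=0s: DENY

Answer: AAAAAADDDDDDDDDDDD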